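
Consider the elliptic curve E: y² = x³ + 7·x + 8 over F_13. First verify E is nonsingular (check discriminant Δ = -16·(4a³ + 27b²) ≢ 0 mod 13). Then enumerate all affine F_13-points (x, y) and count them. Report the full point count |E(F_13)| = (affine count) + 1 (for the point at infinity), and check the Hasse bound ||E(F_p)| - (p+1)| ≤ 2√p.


Affine points = {(1, 4), (1, 9), (2, 2), (2, 11), (3, 2), (3, 11), (4, 3), (4, 10), (5, 5), (5, 8), (7, 6), (7, 7), (8, 2), (8, 11), (10, 5), (10, 8), (11, 5), (11, 8), (12, 0)}; affine count = 19; |E(F_13)| = 20.

Discriminant check: Δ ∝ 4a³ + 27b² = 4·7³ + 27·8² = 4·343 + 27·64 ≡ 6 (mod 13). Nonzero ⇒ E is nonsingular.
For each x ∈ F_13, compute rhs = x³ + 7·x + 8 mod 13, then count y ∈ F_13 with y² ≡ rhs.
  x = 0: rhs = 8, matching y values: none (0 points).
  x = 1: rhs = 3, matching y values: 4, 9 (2 points).
  x = 2: rhs = 4, matching y values: 2, 11 (2 points).
  x = 3: rhs = 4, matching y values: 2, 11 (2 points).
  x = 4: rhs = 9, matching y values: 3, 10 (2 points).
  x = 5: rhs = 12, matching y values: 5, 8 (2 points).
  x = 6: rhs = 6, matching y values: none (0 points).
  x = 7: rhs = 10, matching y values: 6, 7 (2 points).
  x = 8: rhs = 4, matching y values: 2, 11 (2 points).
  x = 9: rhs = 7, matching y values: none (0 points).
  x = 10: rhs = 12, matching y values: 5, 8 (2 points).
  x = 11: rhs = 12, matching y values: 5, 8 (2 points).
  x = 12: rhs = 0, matching y values: 0 (1 points).
Total affine count: 19.
Full point count |E(F_13)| = 19 + 1 = 20.
Hasse bound: |20 − (13+1)| = |6| = 6 ≤ 2√13 ≈ 7.2111 ✓.


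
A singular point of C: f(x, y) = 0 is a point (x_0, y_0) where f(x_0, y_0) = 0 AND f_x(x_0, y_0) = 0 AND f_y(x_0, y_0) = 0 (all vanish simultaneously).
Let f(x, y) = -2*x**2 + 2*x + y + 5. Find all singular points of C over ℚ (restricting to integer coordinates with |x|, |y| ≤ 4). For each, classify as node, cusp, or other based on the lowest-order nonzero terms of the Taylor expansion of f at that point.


No singular points in the scanned grid; C is smooth there.

Compute partial derivatives:
  f_x = 2 - 4*x.
  f_y = 1.
f_y = 1 is a nonzero constant, so f_y never vanishes: no point (x, y) can satisfy f = f_x = f_y = 0. In particular no (x, y) ∈ {−4, ..., 4}² is singular; the curve is smooth.


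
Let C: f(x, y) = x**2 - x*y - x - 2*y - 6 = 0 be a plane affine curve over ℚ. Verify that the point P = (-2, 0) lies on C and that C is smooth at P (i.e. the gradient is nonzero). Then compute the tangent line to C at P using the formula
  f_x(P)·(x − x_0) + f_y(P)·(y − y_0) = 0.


Tangent line at P: -5*x - 10 = 0.

Step 1: f(-2, 0) = 0, so P lies on C.
Step 2: partial derivatives
  f_x(x, y) = 2*x - y - 1, f_y(x, y) = -x - 2.
  f_x(P) = -5, f_y(P) = 0 (gradient nonzero, so P is smooth).
Step 3: tangent line at P: -5·(x − -2) + 0·(y − 0) = 0.
Expanding: -5*x - 10 = 0.


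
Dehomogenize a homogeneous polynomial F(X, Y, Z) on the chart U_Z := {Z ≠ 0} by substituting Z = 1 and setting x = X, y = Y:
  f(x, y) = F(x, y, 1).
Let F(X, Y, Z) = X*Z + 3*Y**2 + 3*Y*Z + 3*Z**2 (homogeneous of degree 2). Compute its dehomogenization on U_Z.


f(x, y) = x + 3*y**2 + 3*y + 3

On U_Z we set Z = 1. Each monomial c·X^i·Y^j·Z^k in F becomes c·x^i·y^j·1^k = c·x^i·y^j.
Substituting Z = 1: F(X, Y, 1) = x + 3*y**2 + 3*y + 3.
Note: deg(f) ≤ deg(F) = 2; strict inequality happens when F is divisible by Z (lost terms).


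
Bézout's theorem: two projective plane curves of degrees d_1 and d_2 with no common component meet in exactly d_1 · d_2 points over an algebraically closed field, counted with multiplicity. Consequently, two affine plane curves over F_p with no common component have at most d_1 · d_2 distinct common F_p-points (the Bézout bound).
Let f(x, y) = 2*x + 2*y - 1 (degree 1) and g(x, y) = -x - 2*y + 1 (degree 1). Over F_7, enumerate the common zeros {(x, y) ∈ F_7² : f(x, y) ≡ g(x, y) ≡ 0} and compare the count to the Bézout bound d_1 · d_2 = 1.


Common zeros: {(0, 4)}; count = 1; Bézout bound = 1.

deg(f) = 1, deg(g) = 1, so Bézout bound = 1.
Scan x ∈ F_7. For each x, list the y ∈ F_7 with f(x, y) ≡ 0 and those with g(x, y) ≡ 0 (mod 7); the common zeros in that column are the intersection.
  x = 0: f ≡ 0 at y ∈ {4}; g ≡ 0 at y ∈ {4}; common: {4}.
  x = 1: f ≡ 0 at y ∈ {3}; g ≡ 0 at y ∈ {0}; common: ∅.
  x = 2: f ≡ 0 at y ∈ {2}; g ≡ 0 at y ∈ {3}; common: ∅.
  x = 3: f ≡ 0 at y ∈ {1}; g ≡ 0 at y ∈ {6}; common: ∅.
  x = 4: f ≡ 0 at y ∈ {0}; g ≡ 0 at y ∈ {2}; common: ∅.
  x = 5: f ≡ 0 at y ∈ {6}; g ≡ 0 at y ∈ {5}; common: ∅.
  x = 6: f ≡ 0 at y ∈ {5}; g ≡ 0 at y ∈ {1}; common: ∅.
Collecting: common zeros = {(0, 4)}, so the count is 1.
Comparison with the Bézout bound: 1 ≤ 1 = deg(f)·deg(g), as expected for curves with no common component (the bound is attained).


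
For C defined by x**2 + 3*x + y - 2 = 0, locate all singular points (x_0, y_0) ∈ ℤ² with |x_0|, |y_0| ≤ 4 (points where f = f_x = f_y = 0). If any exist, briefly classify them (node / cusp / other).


No singular points in the scanned grid; C is smooth there.

Compute partial derivatives:
  f_x = 2*x + 3.
  f_y = 1.
f_y = 1 is a nonzero constant, so f_y never vanishes: no point (x, y) can satisfy f = f_x = f_y = 0. In particular no (x, y) ∈ {−4, ..., 4}² is singular; the curve is smooth.


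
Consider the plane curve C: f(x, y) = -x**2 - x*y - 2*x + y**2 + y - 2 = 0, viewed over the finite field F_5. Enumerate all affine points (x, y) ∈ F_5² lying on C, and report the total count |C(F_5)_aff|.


Affine F_5-points: {(0, 1), (0, 3), (1, 0), (2, 0), (2, 1)}; count = 5.

For each of the 25 pairs (x, y) ∈ F_5², evaluate f(x, y) mod 5. Record the zeros.
  x = 0: [0↦3, 1↦0, 2↦4, 3↦0, 4↦3]  zeros at y ∈ {1, 3}
  x = 1: [0↦0, 1↦1, 2↦4, 3↦4, 4↦1]  zeros at y ∈ {0}
  x = 2: [0↦0, 1↦0, 2↦2, 3↦1, 4↦2]  zeros at y ∈ {0, 1}
  x = 3: [0↦3, 1↦2, 2↦3, 3↦1, 4↦1]  zeros at y ∈ ∅
  x = 4: [0↦4, 1↦2, 2↦2, 3↦4, 4↦3]  zeros at y ∈ ∅
Collecting zeros: affine points = {(0, 1), (0, 3), (1, 0), (2, 0), (2, 1)}.
Total count |C(F_5)_aff| = 5.


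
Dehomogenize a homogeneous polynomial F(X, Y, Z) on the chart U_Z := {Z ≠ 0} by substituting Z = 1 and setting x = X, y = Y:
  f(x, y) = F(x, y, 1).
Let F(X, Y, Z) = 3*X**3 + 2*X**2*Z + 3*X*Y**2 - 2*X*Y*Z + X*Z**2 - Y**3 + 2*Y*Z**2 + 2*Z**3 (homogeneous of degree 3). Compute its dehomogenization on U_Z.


f(x, y) = 3*x**3 + 2*x**2 + 3*x*y**2 - 2*x*y + x - y**3 + 2*y + 2

On U_Z we set Z = 1. Each monomial c·X^i·Y^j·Z^k in F becomes c·x^i·y^j·1^k = c·x^i·y^j.
Substituting Z = 1: F(X, Y, 1) = 3*x**3 + 2*x**2 + 3*x*y**2 - 2*x*y + x - y**3 + 2*y + 2.
Note: deg(f) ≤ deg(F) = 3; strict inequality happens when F is divisible by Z (lost terms).


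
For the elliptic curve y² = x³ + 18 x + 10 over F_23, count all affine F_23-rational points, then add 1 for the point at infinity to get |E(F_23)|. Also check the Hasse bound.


Affine points = {(1, 11), (1, 12), (2, 10), (2, 13), (4, 10), (4, 13), (5, 8), (5, 15), (6, 9), (6, 14), (9, 2), (9, 21), (13, 7), (13, 16), (14, 4), (14, 19), (16, 1), (16, 22), (17, 10), (17, 13), (18, 5), (18, 18), (19, 9), (19, 14), (21, 9), (21, 14)}; affine count = 26; |E(F_23)| = 27.

Discriminant check: Δ ∝ 4a³ + 27b² = 4·18³ + 27·10² = 4·5832 + 27·100 ≡ 15 (mod 23). Nonzero ⇒ E is nonsingular.
For each x ∈ F_23, compute rhs = x³ + 18·x + 10 mod 23, then count y ∈ F_23 with y² ≡ rhs.
  x = 0: rhs = 10, matching y values: none (0 points).
  x = 1: rhs = 6, matching y values: 11, 12 (2 points).
  x = 2: rhs = 8, matching y values: 10, 13 (2 points).
  x = 3: rhs = 22, matching y values: none (0 points).
  x = 4: rhs = 8, matching y values: 10, 13 (2 points).
  x = 5: rhs = 18, matching y values: 8, 15 (2 points).
  x = 6: rhs = 12, matching y values: 9, 14 (2 points).
  x = 7: rhs = 19, matching y values: none (0 points).
  x = 8: rhs = 22, matching y values: none (0 points).
  x = 9: rhs = 4, matching y values: 2, 21 (2 points).
  x = 10: rhs = 17, matching y values: none (0 points).
  x = 11: rhs = 21, matching y values: none (0 points).
  x = 12: rhs = 22, matching y values: none (0 points).
  x = 13: rhs = 3, matching y values: 7, 16 (2 points).
  x = 14: rhs = 16, matching y values: 4, 19 (2 points).
  x = 15: rhs = 21, matching y values: none (0 points).
  x = 16: rhs = 1, matching y values: 1, 22 (2 points).
  x = 17: rhs = 8, matching y values: 10, 13 (2 points).
  x = 18: rhs = 2, matching y values: 5, 18 (2 points).
  x = 19: rhs = 12, matching y values: 9, 14 (2 points).
  x = 20: rhs = 21, matching y values: none (0 points).
  x = 21: rhs = 12, matching y values: 9, 14 (2 points).
  x = 22: rhs = 14, matching y values: none (0 points).
Total affine count: 26.
Full point count |E(F_23)| = 26 + 1 = 27.
Hasse bound: |27 − (23+1)| = |3| = 3 ≤ 2√23 ≈ 9.5917 ✓.


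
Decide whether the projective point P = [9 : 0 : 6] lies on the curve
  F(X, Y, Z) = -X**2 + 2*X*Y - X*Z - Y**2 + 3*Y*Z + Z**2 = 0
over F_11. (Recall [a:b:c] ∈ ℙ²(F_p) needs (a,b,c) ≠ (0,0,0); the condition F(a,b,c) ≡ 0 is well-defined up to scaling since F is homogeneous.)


F(9,0,6) ≡ 0 (mod 11); P is on the curve.

Evaluate F(9, 0, 6) term-by-term (mod 11).
  -X**2 ↦ -1·81·1·1 = -81
  2*X*Y ↦ 2·9·0·1 = 0
  -X*Z ↦ -1·9·1·6 = -54
  -Y**2 ↦ -1·1·0·1 = 0
  3*Y*Z ↦ 3·1·0·6 = 0
  Z**2 ↦ 1·1·1·36 = 36
Sum: F(9, 0, 6) = (-81) + (0) + (-54) + (0) + (0) + (36) = -99.
Reducing mod 11: -99 ≡ 0 (mod 11).
Since F(a, b, c) ≡ 0 (mod 11), P lies on the curve.


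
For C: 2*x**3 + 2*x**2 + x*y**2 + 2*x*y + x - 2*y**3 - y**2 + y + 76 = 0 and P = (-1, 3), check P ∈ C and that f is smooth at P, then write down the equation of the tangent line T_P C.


Tangent line at P: 18*x - 67*y + 219 = 0.

Step 1: f(-1, 3) = 0, so P lies on C.
Step 2: partial derivatives
  f_x(x, y) = 6*x**2 + 4*x + y**2 + 2*y + 1, f_y(x, y) = 2*x*y + 2*x - 6*y**2 - 2*y + 1.
  f_x(P) = 18, f_y(P) = -67 (gradient nonzero, so P is smooth).
Step 3: tangent line at P: 18·(x − -1) + -67·(y − 3) = 0.
Expanding: 18*x - 67*y + 219 = 0.


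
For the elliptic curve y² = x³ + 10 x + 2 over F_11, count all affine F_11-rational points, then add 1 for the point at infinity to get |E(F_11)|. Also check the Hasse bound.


Affine points = {(3, 2), (3, 9), (5, 1), (5, 10), (6, 5), (6, 6), (8, 0)}; affine count = 7; |E(F_11)| = 8.

Discriminant check: Δ ∝ 4a³ + 27b² = 4·10³ + 27·2² = 4·1000 + 27·4 ≡ 5 (mod 11). Nonzero ⇒ E is nonsingular.
For each x ∈ F_11, compute rhs = x³ + 10·x + 2 mod 11, then count y ∈ F_11 with y² ≡ rhs.
  x = 0: rhs = 2, matching y values: none (0 points).
  x = 1: rhs = 2, matching y values: none (0 points).
  x = 2: rhs = 8, matching y values: none (0 points).
  x = 3: rhs = 4, matching y values: 2, 9 (2 points).
  x = 4: rhs = 7, matching y values: none (0 points).
  x = 5: rhs = 1, matching y values: 1, 10 (2 points).
  x = 6: rhs = 3, matching y values: 5, 6 (2 points).
  x = 7: rhs = 8, matching y values: none (0 points).
  x = 8: rhs = 0, matching y values: 0 (1 points).
  x = 9: rhs = 7, matching y values: none (0 points).
  x = 10: rhs = 2, matching y values: none (0 points).
Total affine count: 7.
Full point count |E(F_11)| = 7 + 1 = 8.
Hasse bound: |8 − (11+1)| = |-4| = 4 ≤ 2√11 ≈ 6.6332 ✓.


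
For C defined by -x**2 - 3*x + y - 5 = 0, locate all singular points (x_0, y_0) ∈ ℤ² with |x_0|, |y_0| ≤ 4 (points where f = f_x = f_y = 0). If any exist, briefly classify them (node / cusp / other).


No singular points in the scanned grid; C is smooth there.

Compute partial derivatives:
  f_x = -2*x - 3.
  f_y = 1.
f_y = 1 is a nonzero constant, so f_y never vanishes: no point (x, y) can satisfy f = f_x = f_y = 0. In particular no (x, y) ∈ {−4, ..., 4}² is singular; the curve is smooth.


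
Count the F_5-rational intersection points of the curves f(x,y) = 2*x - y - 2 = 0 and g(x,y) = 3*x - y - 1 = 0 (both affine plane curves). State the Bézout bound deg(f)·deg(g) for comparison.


Common zeros: {(4, 1)}; count = 1; Bézout bound = 1.

deg(f) = 1, deg(g) = 1, so Bézout bound = 1.
Scan x ∈ F_5. For each x, list the y ∈ F_5 with f(x, y) ≡ 0 and those with g(x, y) ≡ 0 (mod 5); the common zeros in that column are the intersection.
  x = 0: f ≡ 0 at y ∈ {3}; g ≡ 0 at y ∈ {4}; common: ∅.
  x = 1: f ≡ 0 at y ∈ {0}; g ≡ 0 at y ∈ {2}; common: ∅.
  x = 2: f ≡ 0 at y ∈ {2}; g ≡ 0 at y ∈ {0}; common: ∅.
  x = 3: f ≡ 0 at y ∈ {4}; g ≡ 0 at y ∈ {3}; common: ∅.
  x = 4: f ≡ 0 at y ∈ {1}; g ≡ 0 at y ∈ {1}; common: {1}.
Collecting: common zeros = {(4, 1)}, so the count is 1.
Comparison with the Bézout bound: 1 ≤ 1 = deg(f)·deg(g), as expected for curves with no common component (the bound is attained).


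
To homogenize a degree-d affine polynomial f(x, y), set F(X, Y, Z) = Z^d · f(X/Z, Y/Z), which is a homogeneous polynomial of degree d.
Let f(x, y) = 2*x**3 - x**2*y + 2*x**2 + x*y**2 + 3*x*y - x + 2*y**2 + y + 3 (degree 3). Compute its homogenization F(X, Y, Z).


F(X, Y, Z) = 2*X**3 - X**2*Y + 2*X**2*Z + X*Y**2 + 3*X*Y*Z - X*Z**2 + 2*Y**2*Z + Y*Z**2 + 3*Z**3

deg(f) = 3.
Substitute x = X/Z, y = Y/Z into f, then multiply by Z^3.
  monomial 2·x^3·y^0 ↦ 2·X^3·Y^0·Z^0.
  monomial -1·x^2·y^1 ↦ -1·X^2·Y^1·Z^0.
  monomial 2·x^2·y^0 ↦ 2·X^2·Y^0·Z^1.
  monomial 1·x^1·y^2 ↦ 1·X^1·Y^2·Z^0.
  monomial 3·x^1·y^1 ↦ 3·X^1·Y^1·Z^1.
  monomial -1·x^1·y^0 ↦ -1·X^1·Y^0·Z^2.
  monomial 2·x^0·y^2 ↦ 2·X^0·Y^2·Z^1.
  monomial 1·x^0·y^1 ↦ 1·X^0·Y^1·Z^2.
  monomial 3·x^0·y^0 ↦ 3·X^0·Y^0·Z^3.
Collecting: F(X, Y, Z) = 2*X**3 - X**2*Y + 2*X**2*Z + X*Y**2 + 3*X*Y*Z - X*Z**2 + 2*Y**2*Z + Y*Z**2 + 3*Z**3.


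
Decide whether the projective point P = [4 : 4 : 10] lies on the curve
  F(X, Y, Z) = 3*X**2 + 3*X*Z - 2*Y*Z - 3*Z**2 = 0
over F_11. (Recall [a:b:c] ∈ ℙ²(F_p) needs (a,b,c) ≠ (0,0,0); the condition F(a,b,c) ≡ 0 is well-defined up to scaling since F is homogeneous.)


F(4,4,10) ≡ 8 (mod 11); P is NOT on the curve.

Evaluate F(4, 4, 10) term-by-term (mod 11).
  3*X**2 ↦ 3·16·1·1 = 48
  3*X*Z ↦ 3·4·1·10 = 120
  -2*Y*Z ↦ -2·1·4·10 = -80
  -3*Z**2 ↦ -3·1·1·100 = -300
Sum: F(4, 4, 10) = (48) + (120) + (-80) + (-300) = -212.
Reducing mod 11: -212 ≡ 8 (mod 11).
Since F(a, b, c) ≡ 8 ≠ 0 (mod 11), P does NOT lie on the curve.


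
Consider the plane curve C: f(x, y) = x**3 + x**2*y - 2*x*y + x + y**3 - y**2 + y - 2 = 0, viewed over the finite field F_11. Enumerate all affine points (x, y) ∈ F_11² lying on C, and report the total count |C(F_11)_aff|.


Affine F_11-points: {(1, 0), (1, 1), (3, 10), (4, 0), (4, 2), (4, 10), (5, 5), (5, 8), (5, 10), (6, 0), (6, 6), (7, 9), (8, 7), (9, 3), (10, 1)}; count = 15.

For each of the 121 pairs (x, y) ∈ F_11², evaluate f(x, y) mod 11. Record the zeros.
  x = 0: [0↦9, 1↦10, 2↦4, 3↦8, 4↦6, 5↦4, 6↦8, 7↦2, 8↦3, 9↦6, 10↦6]  zeros at y ∈ ∅
  x = 1: [0↦0, 1↦0, 2↦4, 3↦7, 4↦4, 5↦1, 6↦4, 7↦8, 8↦8, 9↦10, 10↦9]  zeros at y ∈ {0, 1}
  x = 2: [0↦8, 1↦9, 2↦3, 3↦7, 4↦5, 5↦3, 6↦7, 7↦1, 8↦2, 9↦5, 10↦5]  zeros at y ∈ ∅
  x = 3: [0↦6, 1↦10, 2↦7, 3↦3, 4↦4, 5↦5, 6↦1, 7↦9, 8↦2, 9↦8, 10↦0]  zeros at y ∈ {10}
  x = 4: [0↦0, 1↦9, 2↦0, 3↦1, 4↦7, 5↦2, 6↦3, 7↦5, 8↦3, 9↦3, 10↦0]  zeros at y ∈ {0, 2, 10}
  x = 5: [0↦7, 1↦1, 2↦10, 3↦7, 4↦9, 5↦0, 6↦8, 7↦6, 8↦0, 9↦7, 10↦0]  zeros at y ∈ {5, 8, 10}
  x = 6: [0↦0, 1↦3, 2↦10, 3↦5, 4↦5, 5↦5, 6↦0, 7↦7, 8↦10, 9↦4, 10↦6]  zeros at y ∈ {0, 6}
  x = 7: [0↦7, 1↦10, 2↦6, 3↦1, 4↦1, 5↦1, 6↦7, 7↦3, 8↦6, 9↦0, 10↦2]  zeros at y ∈ {9}
  x = 8: [0↦1, 1↦6, 2↦4, 3↦1, 4↦3, 5↦5, 6↦2, 7↦0, 8↦5, 9↦1, 10↦5]  zeros at y ∈ {7}
  x = 9: [0↦10, 1↦8, 2↦10, 3↦0, 4↦6, 5↦1, 6↦2, 7↦4, 8↦2, 9↦2, 10↦10]  zeros at y ∈ {3}
  x = 10: [0↦7, 1↦0, 2↦8, 3↦4, 4↦5, 5↦6, 6↦2, 7↦10, 8↦3, 9↦9, 10↦1]  zeros at y ∈ {1}
Collecting zeros: affine points = {(1, 0), (1, 1), (3, 10), (4, 0), (4, 2), (4, 10), (5, 5), (5, 8), (5, 10), (6, 0), (6, 6), (7, 9), (8, 7), (9, 3), (10, 1)}.
Total count |C(F_11)_aff| = 15.


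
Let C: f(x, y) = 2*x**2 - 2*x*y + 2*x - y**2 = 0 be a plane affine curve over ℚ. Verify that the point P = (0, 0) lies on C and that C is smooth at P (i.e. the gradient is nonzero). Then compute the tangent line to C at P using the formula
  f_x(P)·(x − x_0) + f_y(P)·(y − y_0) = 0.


Tangent line at P: 2*x = 0.

Step 1: f(0, 0) = 0, so P lies on C.
Step 2: partial derivatives
  f_x(x, y) = 4*x - 2*y + 2, f_y(x, y) = -2*x - 2*y.
  f_x(P) = 2, f_y(P) = 0 (gradient nonzero, so P is smooth).
Step 3: tangent line at P: 2·(x − 0) + 0·(y − 0) = 0.
Expanding: 2*x = 0.


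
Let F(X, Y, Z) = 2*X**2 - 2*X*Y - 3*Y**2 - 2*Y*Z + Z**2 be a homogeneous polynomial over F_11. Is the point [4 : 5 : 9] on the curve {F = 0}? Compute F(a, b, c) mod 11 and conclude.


F(4,5,9) ≡ 7 (mod 11); P is NOT on the curve.

Evaluate F(4, 5, 9) term-by-term (mod 11).
  2*X**2 ↦ 2·16·1·1 = 32
  -2*X*Y ↦ -2·4·5·1 = -40
  -3*Y**2 ↦ -3·1·25·1 = -75
  -2*Y*Z ↦ -2·1·5·9 = -90
  Z**2 ↦ 1·1·1·81 = 81
Sum: F(4, 5, 9) = (32) + (-40) + (-75) + (-90) + (81) = -92.
Reducing mod 11: -92 ≡ 7 (mod 11).
Since F(a, b, c) ≡ 7 ≠ 0 (mod 11), P does NOT lie on the curve.


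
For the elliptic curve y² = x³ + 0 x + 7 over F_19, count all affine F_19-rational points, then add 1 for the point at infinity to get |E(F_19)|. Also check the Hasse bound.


Affine points = {(0, 8), (0, 11), (8, 5), (8, 14), (10, 0), (12, 5), (12, 14), (13, 0), (15, 0), (18, 5), (18, 14)}; affine count = 11; |E(F_19)| = 12.

Discriminant check: Δ ∝ 4a³ + 27b² = 4·0³ + 27·7² = 4·0 + 27·49 ≡ 12 (mod 19). Nonzero ⇒ E is nonsingular.
For each x ∈ F_19, compute rhs = x³ + 0·x + 7 mod 19, then count y ∈ F_19 with y² ≡ rhs.
  x = 0: rhs = 7, matching y values: 8, 11 (2 points).
  x = 1: rhs = 8, matching y values: none (0 points).
  x = 2: rhs = 15, matching y values: none (0 points).
  x = 3: rhs = 15, matching y values: none (0 points).
  x = 4: rhs = 14, matching y values: none (0 points).
  x = 5: rhs = 18, matching y values: none (0 points).
  x = 6: rhs = 14, matching y values: none (0 points).
  x = 7: rhs = 8, matching y values: none (0 points).
  x = 8: rhs = 6, matching y values: 5, 14 (2 points).
  x = 9: rhs = 14, matching y values: none (0 points).
  x = 10: rhs = 0, matching y values: 0 (1 points).
  x = 11: rhs = 8, matching y values: none (0 points).
  x = 12: rhs = 6, matching y values: 5, 14 (2 points).
  x = 13: rhs = 0, matching y values: 0 (1 points).
  x = 14: rhs = 15, matching y values: none (0 points).
  x = 15: rhs = 0, matching y values: 0 (1 points).
  x = 16: rhs = 18, matching y values: none (0 points).
  x = 17: rhs = 18, matching y values: none (0 points).
  x = 18: rhs = 6, matching y values: 5, 14 (2 points).
Total affine count: 11.
Full point count |E(F_19)| = 11 + 1 = 12.
Hasse bound: |12 − (19+1)| = |-8| = 8 ≤ 2√19 ≈ 8.7178 ✓.


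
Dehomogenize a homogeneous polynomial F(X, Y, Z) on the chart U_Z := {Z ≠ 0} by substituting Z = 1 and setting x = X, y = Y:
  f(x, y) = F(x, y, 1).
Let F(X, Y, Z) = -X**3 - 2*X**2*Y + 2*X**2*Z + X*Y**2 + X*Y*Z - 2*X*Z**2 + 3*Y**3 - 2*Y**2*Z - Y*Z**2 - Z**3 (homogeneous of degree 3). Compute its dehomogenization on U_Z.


f(x, y) = -x**3 - 2*x**2*y + 2*x**2 + x*y**2 + x*y - 2*x + 3*y**3 - 2*y**2 - y - 1

On U_Z we set Z = 1. Each monomial c·X^i·Y^j·Z^k in F becomes c·x^i·y^j·1^k = c·x^i·y^j.
Substituting Z = 1: F(X, Y, 1) = -x**3 - 2*x**2*y + 2*x**2 + x*y**2 + x*y - 2*x + 3*y**3 - 2*y**2 - y - 1.
Note: deg(f) ≤ deg(F) = 3; strict inequality happens when F is divisible by Z (lost terms).


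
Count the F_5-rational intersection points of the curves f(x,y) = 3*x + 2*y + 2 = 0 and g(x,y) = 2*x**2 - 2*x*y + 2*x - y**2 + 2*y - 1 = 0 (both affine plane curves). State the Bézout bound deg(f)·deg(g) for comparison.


Common zeros: ∅; count = 0; Bézout bound = 2.

deg(f) = 1, deg(g) = 2, so Bézout bound = 2.
Scan x ∈ F_5. For each x, list the y ∈ F_5 with f(x, y) ≡ 0 and those with g(x, y) ≡ 0 (mod 5); the common zeros in that column are the intersection.
  x = 0: f ≡ 0 at y ∈ {4}; g ≡ 0 at y ∈ {1}; common: ∅.
  x = 1: f ≡ 0 at y ∈ {0}; g ≡ 0 at y ∈ ∅; common: ∅.
  x = 2: f ≡ 0 at y ∈ {1}; g ≡ 0 at y ∈ ∅; common: ∅.
  x = 3: f ≡ 0 at y ∈ {2}; g ≡ 0 at y ∈ ∅; common: ∅.
  x = 4: f ≡ 0 at y ∈ {3}; g ≡ 0 at y ∈ ∅; common: ∅.
Collecting: common zeros = ∅, so the count is 0.
Comparison with the Bézout bound: 0 ≤ 2 = deg(f)·deg(g), as expected for curves with no common component (the affine F_5-count falls short of the bound because intersections may lie at infinity, over extension fields, or carry multiplicity).


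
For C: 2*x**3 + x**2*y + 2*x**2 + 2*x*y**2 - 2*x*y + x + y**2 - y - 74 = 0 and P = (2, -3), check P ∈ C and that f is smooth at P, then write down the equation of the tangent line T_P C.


Tangent line at P: 45*x - 31*y - 183 = 0.

Step 1: f(2, -3) = 0, so P lies on C.
Step 2: partial derivatives
  f_x(x, y) = 6*x**2 + 2*x*y + 4*x + 2*y**2 - 2*y + 1, f_y(x, y) = x**2 + 4*x*y - 2*x + 2*y - 1.
  f_x(P) = 45, f_y(P) = -31 (gradient nonzero, so P is smooth).
Step 3: tangent line at P: 45·(x − 2) + -31·(y − -3) = 0.
Expanding: 45*x - 31*y - 183 = 0.


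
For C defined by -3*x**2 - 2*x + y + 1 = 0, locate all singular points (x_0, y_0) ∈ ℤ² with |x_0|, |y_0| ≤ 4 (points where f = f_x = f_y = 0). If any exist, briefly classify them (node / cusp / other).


No singular points in the scanned grid; C is smooth there.

Compute partial derivatives:
  f_x = -6*x - 2.
  f_y = 1.
f_y = 1 is a nonzero constant, so f_y never vanishes: no point (x, y) can satisfy f = f_x = f_y = 0. In particular no (x, y) ∈ {−4, ..., 4}² is singular; the curve is smooth.


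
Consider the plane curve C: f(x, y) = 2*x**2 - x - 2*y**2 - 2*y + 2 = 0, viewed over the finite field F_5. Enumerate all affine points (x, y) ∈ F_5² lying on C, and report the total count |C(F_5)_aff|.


Affine F_5-points: {(0, 2), (3, 2), (4, 0), (4, 4)}; count = 4.

For each of the 25 pairs (x, y) ∈ F_5², evaluate f(x, y) mod 5. Record the zeros.
  x = 0: [0↦2, 1↦3, 2↦0, 3↦3, 4↦2]  zeros at y ∈ {2}
  x = 1: [0↦3, 1↦4, 2↦1, 3↦4, 4↦3]  zeros at y ∈ ∅
  x = 2: [0↦3, 1↦4, 2↦1, 3↦4, 4↦3]  zeros at y ∈ ∅
  x = 3: [0↦2, 1↦3, 2↦0, 3↦3, 4↦2]  zeros at y ∈ {2}
  x = 4: [0↦0, 1↦1, 2↦3, 3↦1, 4↦0]  zeros at y ∈ {0, 4}
Collecting zeros: affine points = {(0, 2), (3, 2), (4, 0), (4, 4)}.
Total count |C(F_5)_aff| = 4.


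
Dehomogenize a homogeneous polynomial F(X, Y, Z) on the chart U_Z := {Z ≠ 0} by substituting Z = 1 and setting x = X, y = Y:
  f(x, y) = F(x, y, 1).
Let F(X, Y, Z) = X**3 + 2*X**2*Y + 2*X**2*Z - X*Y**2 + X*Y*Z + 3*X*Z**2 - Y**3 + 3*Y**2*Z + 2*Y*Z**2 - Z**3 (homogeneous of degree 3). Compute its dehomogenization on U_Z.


f(x, y) = x**3 + 2*x**2*y + 2*x**2 - x*y**2 + x*y + 3*x - y**3 + 3*y**2 + 2*y - 1

On U_Z we set Z = 1. Each monomial c·X^i·Y^j·Z^k in F becomes c·x^i·y^j·1^k = c·x^i·y^j.
Substituting Z = 1: F(X, Y, 1) = x**3 + 2*x**2*y + 2*x**2 - x*y**2 + x*y + 3*x - y**3 + 3*y**2 + 2*y - 1.
Note: deg(f) ≤ deg(F) = 3; strict inequality happens when F is divisible by Z (lost terms).


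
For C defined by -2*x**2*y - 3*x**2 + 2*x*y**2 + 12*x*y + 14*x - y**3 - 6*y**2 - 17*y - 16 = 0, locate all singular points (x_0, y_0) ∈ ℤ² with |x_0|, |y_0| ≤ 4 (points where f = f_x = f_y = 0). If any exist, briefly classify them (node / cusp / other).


Singular points: {(2, -1)}; classification: node.

Compute partial derivatives:
  f_x = -4*x*y - 6*x + 2*y**2 + 12*y + 14.
  f_y = -2*x**2 + 4*x*y + 12*x - 3*y**2 - 12*y - 17.
Scan x_0 ∈ {−4, ..., 4}. For each x_0, f_y(x_0, y) is a polynomial in y; find its integer roots y ∈ {−4, ..., 4}, then test f_x and f at those candidates.
  x = -4: f_y(-4, y) = -3*y**2 - 28*y - 97; no integer root y with |y| ≤ 4.
  x = -3: f_y(-3, y) = -3*y**2 - 24*y - 71; no integer root y with |y| ≤ 4.
  x = -2: f_y(-2, y) = -3*y**2 - 20*y - 49; no integer root y with |y| ≤ 4.
  x = -1: f_y(-1, y) = -3*y**2 - 16*y - 31; no integer root y with |y| ≤ 4.
  x = 0: f_y(0, y) = -3*y**2 - 12*y - 17; no integer root y with |y| ≤ 4.
  x = 1: f_y(1, y) = -3*y**2 - 8*y - 7; no integer root y with |y| ≤ 4.
  x = 2: f_y(2, y) = -3*y**2 - 4*y - 1; vanishes at y ∈ {-1}. (2, -1): f_x = 0, f = 0 — SINGULAR.
  x = 3: f_y(3, y) = 1 - 3*y**2; no integer root y with |y| ≤ 4.
  x = 4: f_y(4, y) = -3*y**2 + 4*y - 1; vanishes at y ∈ {1}. (4, 1): f_x = -12 ≠ 0.
Only singular point on the grid: (2, -1).
Classify: substitute x = 2 + u, y = -1 + v and expand: f = -2*u**2*v - u**2 + 2*u*v**2 - v**3 + v**2.
No constant or linear terms (consistent with a singular point). Quadratic part: -u**2 + v**2. Cubic part: -2*u**2*v + 2*u*v**2 - v**3.
The quadratic part v**2 - u**2 = (v − u)(v + u) splits into two distinct linear factors, so there are two distinct tangent lines y − -1 = ±(x − 2) — this is a node (ordinary double point).
Classification: node.


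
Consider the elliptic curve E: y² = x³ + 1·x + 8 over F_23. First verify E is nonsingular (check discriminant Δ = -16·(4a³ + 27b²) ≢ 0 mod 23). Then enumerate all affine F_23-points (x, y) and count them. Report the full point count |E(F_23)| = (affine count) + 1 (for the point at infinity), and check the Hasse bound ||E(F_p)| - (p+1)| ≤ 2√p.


Affine points = {(0, 10), (0, 13), (2, 8), (2, 15), (5, 0), (6, 0), (7, 6), (7, 17), (10, 11), (10, 12), (11, 4), (11, 19), (12, 0), (14, 11), (14, 12), (16, 7), (16, 16), (17, 4), (17, 19), (18, 4), (18, 19), (19, 3), (19, 20), (20, 1), (20, 22), (22, 11), (22, 12)}; affine count = 27; |E(F_23)| = 28.

Discriminant check: Δ ∝ 4a³ + 27b² = 4·1³ + 27·8² = 4·1 + 27·64 ≡ 7 (mod 23). Nonzero ⇒ E is nonsingular.
For each x ∈ F_23, compute rhs = x³ + 1·x + 8 mod 23, then count y ∈ F_23 with y² ≡ rhs.
  x = 0: rhs = 8, matching y values: 10, 13 (2 points).
  x = 1: rhs = 10, matching y values: none (0 points).
  x = 2: rhs = 18, matching y values: 8, 15 (2 points).
  x = 3: rhs = 15, matching y values: none (0 points).
  x = 4: rhs = 7, matching y values: none (0 points).
  x = 5: rhs = 0, matching y values: 0 (1 points).
  x = 6: rhs = 0, matching y values: 0 (1 points).
  x = 7: rhs = 13, matching y values: 6, 17 (2 points).
  x = 8: rhs = 22, matching y values: none (0 points).
  x = 9: rhs = 10, matching y values: none (0 points).
  x = 10: rhs = 6, matching y values: 11, 12 (2 points).
  x = 11: rhs = 16, matching y values: 4, 19 (2 points).
  x = 12: rhs = 0, matching y values: 0 (1 points).
  x = 13: rhs = 10, matching y values: none (0 points).
  x = 14: rhs = 6, matching y values: 11, 12 (2 points).
  x = 15: rhs = 17, matching y values: none (0 points).
  x = 16: rhs = 3, matching y values: 7, 16 (2 points).
  x = 17: rhs = 16, matching y values: 4, 19 (2 points).
  x = 18: rhs = 16, matching y values: 4, 19 (2 points).
  x = 19: rhs = 9, matching y values: 3, 20 (2 points).
  x = 20: rhs = 1, matching y values: 1, 22 (2 points).
  x = 21: rhs = 21, matching y values: none (0 points).
  x = 22: rhs = 6, matching y values: 11, 12 (2 points).
Total affine count: 27.
Full point count |E(F_23)| = 27 + 1 = 28.
Hasse bound: |28 − (23+1)| = |4| = 4 ≤ 2√23 ≈ 9.5917 ✓.


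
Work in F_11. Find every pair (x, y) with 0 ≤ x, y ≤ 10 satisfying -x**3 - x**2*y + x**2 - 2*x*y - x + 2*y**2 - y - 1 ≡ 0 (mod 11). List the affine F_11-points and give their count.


Affine F_11-points: {(0, 1), (0, 5), (2, 4), (2, 6), (3, 0), (3, 8), (4, 3), (4, 4), (6, 0), (6, 8), (7, 5), (8, 3), (8, 10)}; count = 13.

For each of the 121 pairs (x, y) ∈ F_11², evaluate f(x, y) mod 11. Record the zeros.
  x = 0: [0↦10, 1↦0, 2↦5, 3↦3, 4↦5, 5↦0, 6↦10, 7↦2, 8↦9, 9↦9, 10↦2]  zeros at y ∈ {1, 5}
  x = 1: [0↦9, 1↦7, 2↦9, 3↦4, 4↦3, 5↦6, 6↦2, 7↦2, 8↦6, 9↦3, 10↦4]  zeros at y ∈ ∅
  x = 2: [0↦4, 1↦8, 2↦5, 3↦6, 4↦0, 5↦9, 6↦0, 7↦6, 8↦5, 9↦8, 10↦4]  zeros at y ∈ {4, 6}
  x = 3: [0↦0, 1↦8, 2↦9, 3↦3, 4↦1, 5↦3, 6↦9, 7↦8, 8↦0, 9↦7, 10↦7]  zeros at y ∈ {0, 8}
  x = 4: [0↦2, 1↦1, 2↦4, 3↦0, 4↦0, 5↦4, 6↦1, 7↦2, 8↦7, 9↦5, 10↦7]  zeros at y ∈ {3, 4}
  x = 5: [0↦4, 1↦3, 2↦6, 3↦2, 4↦2, 5↦6, 6↦3, 7↦4, 8↦9, 9↦7, 10↦9]  zeros at y ∈ ∅
  x = 6: [0↦0, 1↦8, 2↦9, 3↦3, 4↦1, 5↦3, 6↦9, 7↦8, 8↦0, 9↦7, 10↦7]  zeros at y ∈ {0, 8}
  x = 7: [0↦6, 1↦10, 2↦7, 3↦8, 4↦2, 5↦0, 6↦2, 7↦8, 8↦7, 9↦10, 10↦6]  zeros at y ∈ {5}
  x = 8: [0↦5, 1↦3, 2↦5, 3↦0, 4↦10, 5↦2, 6↦9, 7↦9, 8↦2, 9↦10, 10↦0]  zeros at y ∈ {3, 10}
  x = 9: [0↦2, 1↦3, 2↦8, 3↦6, 4↦8, 5↦3, 6↦2, 7↦5, 8↦1, 9↦1, 10↦5]  zeros at y ∈ ∅
  x = 10: [0↦2, 1↦4, 2↦10, 3↦9, 4↦1, 5↦8, 6↦8, 7↦1, 8↦9, 9↦10, 10↦4]  zeros at y ∈ ∅
Collecting zeros: affine points = {(0, 1), (0, 5), (2, 4), (2, 6), (3, 0), (3, 8), (4, 3), (4, 4), (6, 0), (6, 8), (7, 5), (8, 3), (8, 10)}.
Total count |C(F_11)_aff| = 13.


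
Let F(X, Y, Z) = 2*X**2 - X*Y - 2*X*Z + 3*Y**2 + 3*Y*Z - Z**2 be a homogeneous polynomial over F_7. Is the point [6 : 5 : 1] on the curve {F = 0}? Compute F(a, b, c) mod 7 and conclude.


F(6,5,1) ≡ 0 (mod 7); P is on the curve.

Evaluate F(6, 5, 1) term-by-term (mod 7).
  2*X**2 ↦ 2·36·1·1 = 72
  -X*Y ↦ -1·6·5·1 = -30
  -2*X*Z ↦ -2·6·1·1 = -12
  3*Y**2 ↦ 3·1·25·1 = 75
  3*Y*Z ↦ 3·1·5·1 = 15
  -Z**2 ↦ -1·1·1·1 = -1
Sum: F(6, 5, 1) = (72) + (-30) + (-12) + (75) + (15) + (-1) = 119.
Reducing mod 7: 119 ≡ 0 (mod 7).
Since F(a, b, c) ≡ 0 (mod 7), P lies on the curve.


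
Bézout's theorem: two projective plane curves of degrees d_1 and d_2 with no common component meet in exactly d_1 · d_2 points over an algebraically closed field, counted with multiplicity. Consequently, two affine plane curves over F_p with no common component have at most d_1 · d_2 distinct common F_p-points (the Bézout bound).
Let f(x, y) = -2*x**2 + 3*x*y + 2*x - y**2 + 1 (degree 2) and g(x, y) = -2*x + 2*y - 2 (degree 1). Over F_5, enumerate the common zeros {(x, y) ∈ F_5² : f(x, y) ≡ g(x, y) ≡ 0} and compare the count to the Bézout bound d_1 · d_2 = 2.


Common zeros: {(0, 1)}; count = 1; Bézout bound = 2.

deg(f) = 2, deg(g) = 1, so Bézout bound = 2.
Scan x ∈ F_5. For each x, list the y ∈ F_5 with f(x, y) ≡ 0 and those with g(x, y) ≡ 0 (mod 5); the common zeros in that column are the intersection.
  x = 0: f ≡ 0 at y ∈ {1, 4}; g ≡ 0 at y ∈ {1}; common: {1}.
  x = 1: f ≡ 0 at y ∈ ∅; g ≡ 0 at y ∈ {2}; common: ∅.
  x = 2: f ≡ 0 at y ∈ {2, 4}; g ≡ 0 at y ∈ {3}; common: ∅.
  x = 3: f ≡ 0 at y ∈ ∅; g ≡ 0 at y ∈ {4}; common: ∅.
  x = 4: f ≡ 0 at y ∈ ∅; g ≡ 0 at y ∈ {0}; common: ∅.
Collecting: common zeros = {(0, 1)}, so the count is 1.
Comparison with the Bézout bound: 1 ≤ 2 = deg(f)·deg(g), as expected for curves with no common component (the affine F_5-count falls short of the bound because intersections may lie at infinity, over extension fields, or carry multiplicity).


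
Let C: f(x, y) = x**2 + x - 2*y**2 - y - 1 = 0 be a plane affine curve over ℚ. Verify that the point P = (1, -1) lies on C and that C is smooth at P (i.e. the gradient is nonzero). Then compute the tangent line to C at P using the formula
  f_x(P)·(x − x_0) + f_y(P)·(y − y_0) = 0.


Tangent line at P: 3*x + 3*y = 0.

Step 1: f(1, -1) = 0, so P lies on C.
Step 2: partial derivatives
  f_x(x, y) = 2*x + 1, f_y(x, y) = -4*y - 1.
  f_x(P) = 3, f_y(P) = 3 (gradient nonzero, so P is smooth).
Step 3: tangent line at P: 3·(x − 1) + 3·(y − -1) = 0.
Expanding: 3*x + 3*y = 0.


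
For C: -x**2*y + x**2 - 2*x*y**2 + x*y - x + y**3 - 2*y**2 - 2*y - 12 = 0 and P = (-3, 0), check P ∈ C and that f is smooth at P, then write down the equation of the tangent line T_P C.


Tangent line at P: -7*x - 14*y - 21 = 0.

Step 1: f(-3, 0) = 0, so P lies on C.
Step 2: partial derivatives
  f_x(x, y) = -2*x*y + 2*x - 2*y**2 + y - 1, f_y(x, y) = -x**2 - 4*x*y + x + 3*y**2 - 4*y - 2.
  f_x(P) = -7, f_y(P) = -14 (gradient nonzero, so P is smooth).
Step 3: tangent line at P: -7·(x − -3) + -14·(y − 0) = 0.
Expanding: -7*x - 14*y - 21 = 0.


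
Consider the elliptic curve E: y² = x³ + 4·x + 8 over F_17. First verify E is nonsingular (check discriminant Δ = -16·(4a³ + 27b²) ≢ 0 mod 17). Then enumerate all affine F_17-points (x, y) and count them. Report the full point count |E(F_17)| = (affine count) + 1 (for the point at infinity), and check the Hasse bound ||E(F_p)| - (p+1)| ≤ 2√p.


Affine points = {(0, 5), (0, 12), (1, 8), (1, 9), (3, 8), (3, 9), (5, 0), (8, 5), (8, 12), (9, 5), (9, 12), (12, 4), (12, 13), (13, 8), (13, 9), (15, 3), (15, 14)}; affine count = 17; |E(F_17)| = 18.

Discriminant check: Δ ∝ 4a³ + 27b² = 4·4³ + 27·8² = 4·64 + 27·64 ≡ 12 (mod 17). Nonzero ⇒ E is nonsingular.
For each x ∈ F_17, compute rhs = x³ + 4·x + 8 mod 17, then count y ∈ F_17 with y² ≡ rhs.
  x = 0: rhs = 8, matching y values: 5, 12 (2 points).
  x = 1: rhs = 13, matching y values: 8, 9 (2 points).
  x = 2: rhs = 7, matching y values: none (0 points).
  x = 3: rhs = 13, matching y values: 8, 9 (2 points).
  x = 4: rhs = 3, matching y values: none (0 points).
  x = 5: rhs = 0, matching y values: 0 (1 points).
  x = 6: rhs = 10, matching y values: none (0 points).
  x = 7: rhs = 5, matching y values: none (0 points).
  x = 8: rhs = 8, matching y values: 5, 12 (2 points).
  x = 9: rhs = 8, matching y values: 5, 12 (2 points).
  x = 10: rhs = 11, matching y values: none (0 points).
  x = 11: rhs = 6, matching y values: none (0 points).
  x = 12: rhs = 16, matching y values: 4, 13 (2 points).
  x = 13: rhs = 13, matching y values: 8, 9 (2 points).
  x = 14: rhs = 3, matching y values: none (0 points).
  x = 15: rhs = 9, matching y values: 3, 14 (2 points).
  x = 16: rhs = 3, matching y values: none (0 points).
Total affine count: 17.
Full point count |E(F_17)| = 17 + 1 = 18.
Hasse bound: |18 − (17+1)| = |0| = 0 ≤ 2√17 ≈ 8.2462 ✓.


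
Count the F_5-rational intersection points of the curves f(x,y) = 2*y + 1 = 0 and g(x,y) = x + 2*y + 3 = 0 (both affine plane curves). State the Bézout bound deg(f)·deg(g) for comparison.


Common zeros: {(3, 2)}; count = 1; Bézout bound = 1.

deg(f) = 1, deg(g) = 1, so Bézout bound = 1.
Scan x ∈ F_5. For each x, list the y ∈ F_5 with f(x, y) ≡ 0 and those with g(x, y) ≡ 0 (mod 5); the common zeros in that column are the intersection.
  x = 0: f ≡ 0 at y ∈ {2}; g ≡ 0 at y ∈ {1}; common: ∅.
  x = 1: f ≡ 0 at y ∈ {2}; g ≡ 0 at y ∈ {3}; common: ∅.
  x = 2: f ≡ 0 at y ∈ {2}; g ≡ 0 at y ∈ {0}; common: ∅.
  x = 3: f ≡ 0 at y ∈ {2}; g ≡ 0 at y ∈ {2}; common: {2}.
  x = 4: f ≡ 0 at y ∈ {2}; g ≡ 0 at y ∈ {4}; common: ∅.
Collecting: common zeros = {(3, 2)}, so the count is 1.
Comparison with the Bézout bound: 1 ≤ 1 = deg(f)·deg(g), as expected for curves with no common component (the bound is attained).


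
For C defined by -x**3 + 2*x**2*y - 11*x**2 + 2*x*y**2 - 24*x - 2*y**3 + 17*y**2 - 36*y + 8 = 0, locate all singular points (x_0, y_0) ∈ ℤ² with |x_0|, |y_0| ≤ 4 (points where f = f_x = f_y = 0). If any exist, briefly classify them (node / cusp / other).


Singular points: {(-2, 2)}; classification: node.

Compute partial derivatives:
  f_x = -3*x**2 + 4*x*y - 22*x + 2*y**2 - 24.
  f_y = 2*x**2 + 4*x*y - 6*y**2 + 34*y - 36.
Scan x_0 ∈ {−4, ..., 4}. For each x_0, f_y(x_0, y) is a polynomial in y; find its integer roots y ∈ {−4, ..., 4}, then test f_x and f at those candidates.
  x = -4: f_y(-4, y) = -6*y**2 + 18*y - 4; no integer root y with |y| ≤ 4.
  x = -3: f_y(-3, y) = -6*y**2 + 22*y - 18; no integer root y with |y| ≤ 4.
  x = -2: f_y(-2, y) = -6*y**2 + 26*y - 28; vanishes at y ∈ {2}. (-2, 2): f_x = 0, f = 0 — SINGULAR.
  x = -1: f_y(-1, y) = -6*y**2 + 30*y - 34; no integer root y with |y| ≤ 4.
  x = 0: f_y(0, y) = -6*y**2 + 34*y - 36; no integer root y with |y| ≤ 4.
  x = 1: f_y(1, y) = -6*y**2 + 38*y - 34; no integer root y with |y| ≤ 4.
  x = 2: f_y(2, y) = -6*y**2 + 42*y - 28; no integer root y with |y| ≤ 4.
  x = 3: f_y(3, y) = -6*y**2 + 46*y - 18; no integer root y with |y| ≤ 4.
  x = 4: f_y(4, y) = -6*y**2 + 50*y - 4; no integer root y with |y| ≤ 4.
Only singular point on the grid: (-2, 2).
Classify: substitute x = -2 + u, y = 2 + v and expand: f = -u**3 + 2*u**2*v - u**2 + 2*u*v**2 - 2*v**3 + v**2.
No constant or linear terms (consistent with a singular point). Quadratic part: -u**2 + v**2. Cubic part: -u**3 + 2*u**2*v + 2*u*v**2 - 2*v**3.
The quadratic part v**2 - u**2 = (v − u)(v + u) splits into two distinct linear factors, so there are two distinct tangent lines y − 2 = ±(x − -2) — this is a node (ordinary double point).
Classification: node.


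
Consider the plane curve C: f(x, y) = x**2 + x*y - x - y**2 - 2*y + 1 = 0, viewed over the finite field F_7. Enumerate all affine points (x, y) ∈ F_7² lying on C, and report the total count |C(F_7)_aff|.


Affine F_7-points: {(0, 2), (0, 3), (3, 0), (3, 1), (4, 1), (5, 0), (5, 3), (6, 2)}; count = 8.

For each of the 49 pairs (x, y) ∈ F_7², evaluate f(x, y) mod 7. Record the zeros.
  x = 0: [0↦1, 1↦5, 2↦0, 3↦0, 4↦5, 5↦1, 6↦2]  zeros at y ∈ {2, 3}
  x = 1: [0↦1, 1↦6, 2↦2, 3↦3, 4↦2, 5↦6, 6↦1]  zeros at y ∈ ∅
  x = 2: [0↦3, 1↦2, 2↦6, 3↦1, 4↦1, 5↦6, 6↦2]  zeros at y ∈ ∅
  x = 3: [0↦0, 1↦0, 2↦5, 3↦1, 4↦2, 5↦1, 6↦5]  zeros at y ∈ {0, 1}
  x = 4: [0↦6, 1↦0, 2↦6, 3↦3, 4↦5, 5↦5, 6↦3]  zeros at y ∈ {1}
  x = 5: [0↦0, 1↦2, 2↦2, 3↦0, 4↦3, 5↦4, 6↦3]  zeros at y ∈ {0, 3}
  x = 6: [0↦3, 1↦6, 2↦0, 3↦6, 4↦3, 5↦5, 6↦5]  zeros at y ∈ {2}
Collecting zeros: affine points = {(0, 2), (0, 3), (3, 0), (3, 1), (4, 1), (5, 0), (5, 3), (6, 2)}.
Total count |C(F_7)_aff| = 8.


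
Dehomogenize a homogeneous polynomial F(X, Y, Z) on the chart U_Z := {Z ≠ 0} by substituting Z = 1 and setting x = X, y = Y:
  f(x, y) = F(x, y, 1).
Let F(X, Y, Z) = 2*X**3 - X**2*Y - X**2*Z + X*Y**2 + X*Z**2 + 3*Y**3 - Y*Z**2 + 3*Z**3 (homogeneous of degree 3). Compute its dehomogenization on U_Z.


f(x, y) = 2*x**3 - x**2*y - x**2 + x*y**2 + x + 3*y**3 - y + 3

On U_Z we set Z = 1. Each monomial c·X^i·Y^j·Z^k in F becomes c·x^i·y^j·1^k = c·x^i·y^j.
Substituting Z = 1: F(X, Y, 1) = 2*x**3 - x**2*y - x**2 + x*y**2 + x + 3*y**3 - y + 3.
Note: deg(f) ≤ deg(F) = 3; strict inequality happens when F is divisible by Z (lost terms).


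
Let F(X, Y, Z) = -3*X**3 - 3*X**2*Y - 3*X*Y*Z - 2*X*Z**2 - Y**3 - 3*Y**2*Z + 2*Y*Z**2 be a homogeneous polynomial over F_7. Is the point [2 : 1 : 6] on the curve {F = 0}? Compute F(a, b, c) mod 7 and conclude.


F(2,1,6) ≡ 5 (mod 7); P is NOT on the curve.

Evaluate F(2, 1, 6) term-by-term (mod 7).
  -3*X**3 ↦ -3·8·1·1 = -24
  -3*X**2*Y ↦ -3·4·1·1 = -12
  -3*X*Y*Z ↦ -3·2·1·6 = -36
  -2*X*Z**2 ↦ -2·2·1·36 = -144
  -Y**3 ↦ -1·1·1·1 = -1
  -3*Y**2*Z ↦ -3·1·1·6 = -18
  2*Y*Z**2 ↦ 2·1·1·36 = 72
Sum: F(2, 1, 6) = (-24) + (-12) + (-36) + (-144) + (-1) + (-18) + (72) = -163.
Reducing mod 7: -163 ≡ 5 (mod 7).
Since F(a, b, c) ≡ 5 ≠ 0 (mod 7), P does NOT lie on the curve.


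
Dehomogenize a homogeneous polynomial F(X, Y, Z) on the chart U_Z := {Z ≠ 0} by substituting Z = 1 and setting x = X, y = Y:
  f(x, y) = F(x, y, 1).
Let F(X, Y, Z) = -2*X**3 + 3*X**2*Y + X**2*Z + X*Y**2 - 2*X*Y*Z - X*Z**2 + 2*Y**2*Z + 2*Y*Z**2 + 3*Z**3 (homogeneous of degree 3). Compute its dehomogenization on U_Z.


f(x, y) = -2*x**3 + 3*x**2*y + x**2 + x*y**2 - 2*x*y - x + 2*y**2 + 2*y + 3

On U_Z we set Z = 1. Each monomial c·X^i·Y^j·Z^k in F becomes c·x^i·y^j·1^k = c·x^i·y^j.
Substituting Z = 1: F(X, Y, 1) = -2*x**3 + 3*x**2*y + x**2 + x*y**2 - 2*x*y - x + 2*y**2 + 2*y + 3.
Note: deg(f) ≤ deg(F) = 3; strict inequality happens when F is divisible by Z (lost terms).
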